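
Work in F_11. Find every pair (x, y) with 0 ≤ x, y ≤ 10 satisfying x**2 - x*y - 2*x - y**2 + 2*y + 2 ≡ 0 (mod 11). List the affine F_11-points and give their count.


Affine F_11-points: {(0, 6), (0, 7), (1, 4), (1, 8), (4, 10), (5, 4), (8, 6), (8, 10), (9, 7), (9, 8)}; count = 10.

For each of the 121 pairs (x, y) ∈ F_11², evaluate f(x, y) mod 11. Record the zeros.
  x = 0: [0↦2, 1↦3, 2↦2, 3↦10, 4↦5, 5↦9, 6↦0, 7↦0, 8↦9, 9↦5, 10↦10]  zeros at y ∈ {6, 7}
  x = 1: [0↦1, 1↦1, 2↦10, 3↦6, 4↦0, 5↦3, 6↦4, 7↦3, 8↦0, 9↦6, 10↦10]  zeros at y ∈ {4, 8}
  x = 2: [0↦2, 1↦1, 2↦9, 3↦4, 4↦8, 5↦10, 6↦10, 7↦8, 8↦4, 9↦9, 10↦1]  zeros at y ∈ ∅
  x = 3: [0↦5, 1↦3, 2↦10, 3↦4, 4↦7, 5↦8, 6↦7, 7↦4, 8↦10, 9↦3, 10↦5]  zeros at y ∈ ∅
  x = 4: [0↦10, 1↦7, 2↦2, 3↦6, 4↦8, 5↦8, 6↦6, 7↦2, 8↦7, 9↦10, 10↦0]  zeros at y ∈ {10}
  x = 5: [0↦6, 1↦2, 2↦7, 3↦10, 4↦0, 5↦10, 6↦7, 7↦2, 8↦6, 9↦8, 10↦8]  zeros at y ∈ {4}
  x = 6: [0↦4, 1↦10, 2↦3, 3↦5, 4↦5, 5↦3, 6↦10, 7↦4, 8↦7, 9↦8, 10↦7]  zeros at y ∈ ∅
  x = 7: [0↦4, 1↦9, 2↦1, 3↦2, 4↦1, 5↦9, 6↦4, 7↦8, 8↦10, 9↦10, 10↦8]  zeros at y ∈ ∅
  x = 8: [0↦6, 1↦10, 2↦1, 3↦1, 4↦10, 5↦6, 6↦0, 7↦3, 8↦4, 9↦3, 10↦0]  zeros at y ∈ {6, 10}
  x = 9: [0↦10, 1↦2, 2↦3, 3↦2, 4↦10, 5↦5, 6↦9, 7↦0, 8↦0, 9↦9, 10↦5]  zeros at y ∈ {7, 8}
  x = 10: [0↦5, 1↦7, 2↦7, 3↦5, 4↦1, 5↦6, 6↦9, 7↦10, 8↦9, 9↦6, 10↦1]  zeros at y ∈ ∅
Collecting zeros: affine points = {(0, 6), (0, 7), (1, 4), (1, 8), (4, 10), (5, 4), (8, 6), (8, 10), (9, 7), (9, 8)}.
Total count |C(F_11)_aff| = 10.


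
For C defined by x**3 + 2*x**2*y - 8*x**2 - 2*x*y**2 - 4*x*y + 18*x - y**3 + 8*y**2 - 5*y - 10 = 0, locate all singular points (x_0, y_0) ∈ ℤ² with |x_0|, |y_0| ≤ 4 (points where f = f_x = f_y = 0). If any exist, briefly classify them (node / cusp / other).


Singular points: {(2, 1)}; classification: cusp.

Compute partial derivatives:
  f_x = 3*x**2 + 4*x*y - 16*x - 2*y**2 - 4*y + 18.
  f_y = 2*x**2 - 4*x*y - 4*x - 3*y**2 + 16*y - 5.
Scan x_0 ∈ {−4, ..., 4}. For each x_0, f_y(x_0, y) is a polynomial in y; find its integer roots y ∈ {−4, ..., 4}, then test f_x and f at those candidates.
  x = -4: f_y(-4, y) = -3*y**2 + 32*y + 43; no integer root y with |y| ≤ 4.
  x = -3: f_y(-3, y) = -3*y**2 + 28*y + 25; no integer root y with |y| ≤ 4.
  x = -2: f_y(-2, y) = -3*y**2 + 24*y + 11; no integer root y with |y| ≤ 4.
  x = -1: f_y(-1, y) = -3*y**2 + 20*y + 1; no integer root y with |y| ≤ 4.
  x = 0: f_y(0, y) = -3*y**2 + 16*y - 5; no integer root y with |y| ≤ 4.
  x = 1: f_y(1, y) = -3*y**2 + 12*y - 7; no integer root y with |y| ≤ 4.
  x = 2: f_y(2, y) = -3*y**2 + 8*y - 5; vanishes at y ∈ {1}. (2, 1): f_x = 0, f = 0 — SINGULAR.
  x = 3: f_y(3, y) = -3*y**2 + 4*y + 1; no integer root y with |y| ≤ 4.
  x = 4: f_y(4, y) = 11 - 3*y**2; no integer root y with |y| ≤ 4.
Only singular point on the grid: (2, 1).
Classify: substitute x = 2 + u, y = 1 + v and expand: f = u**3 + 2*u**2*v - 2*u*v**2 - v**3 + v**2.
No constant or linear terms (consistent with a singular point). Quadratic part: v**2. Cubic part: u**3 + 2*u**2*v - 2*u*v**2 - v**3.
The quadratic part v**2 is a perfect square, so there is a single (double) tangent line v = 0, i.e. y = 1. Restricting the cubic part to that line (v = 0) leaves u**3 ≠ 0, so f is not divisible by v and the branch is v² ≈ -u**3 to lowest order — this is a cusp.
Classification: cusp.


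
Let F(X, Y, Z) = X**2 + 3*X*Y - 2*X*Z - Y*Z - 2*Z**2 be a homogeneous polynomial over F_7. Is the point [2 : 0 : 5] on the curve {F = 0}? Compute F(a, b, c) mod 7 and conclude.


F(2,0,5) ≡ 4 (mod 7); P is NOT on the curve.

Evaluate F(2, 0, 5) term-by-term (mod 7).
  X**2 ↦ 1·4·1·1 = 4
  3*X*Y ↦ 3·2·0·1 = 0
  -2*X*Z ↦ -2·2·1·5 = -20
  -Y*Z ↦ -1·1·0·5 = 0
  -2*Z**2 ↦ -2·1·1·25 = -50
Sum: F(2, 0, 5) = (4) + (0) + (-20) + (0) + (-50) = -66.
Reducing mod 7: -66 ≡ 4 (mod 7).
Since F(a, b, c) ≡ 4 ≠ 0 (mod 7), P does NOT lie on the curve.


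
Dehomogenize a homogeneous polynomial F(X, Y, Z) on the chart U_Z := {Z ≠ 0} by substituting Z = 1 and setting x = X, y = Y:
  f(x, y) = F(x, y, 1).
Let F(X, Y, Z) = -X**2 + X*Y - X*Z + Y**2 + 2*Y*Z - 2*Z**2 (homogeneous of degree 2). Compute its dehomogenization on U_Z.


f(x, y) = -x**2 + x*y - x + y**2 + 2*y - 2

On U_Z we set Z = 1. Each monomial c·X^i·Y^j·Z^k in F becomes c·x^i·y^j·1^k = c·x^i·y^j.
Substituting Z = 1: F(X, Y, 1) = -x**2 + x*y - x + y**2 + 2*y - 2.
Note: deg(f) ≤ deg(F) = 2; strict inequality happens when F is divisible by Z (lost terms).


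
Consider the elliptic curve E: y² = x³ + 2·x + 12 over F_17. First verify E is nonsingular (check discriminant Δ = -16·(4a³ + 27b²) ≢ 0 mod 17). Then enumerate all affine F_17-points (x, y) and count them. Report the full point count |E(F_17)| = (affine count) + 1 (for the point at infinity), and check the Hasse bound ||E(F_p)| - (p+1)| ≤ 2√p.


Affine points = {(1, 7), (1, 10), (4, 4), (4, 13), (6, 6), (6, 11), (8, 8), (8, 9), (12, 8), (12, 9), (13, 5), (13, 12), (14, 8), (14, 9), (15, 0), (16, 3), (16, 14)}; affine count = 17; |E(F_17)| = 18.

Discriminant check: Δ ∝ 4a³ + 27b² = 4·2³ + 27·12² = 4·8 + 27·144 ≡ 10 (mod 17). Nonzero ⇒ E is nonsingular.
For each x ∈ F_17, compute rhs = x³ + 2·x + 12 mod 17, then count y ∈ F_17 with y² ≡ rhs.
  x = 0: rhs = 12, matching y values: none (0 points).
  x = 1: rhs = 15, matching y values: 7, 10 (2 points).
  x = 2: rhs = 7, matching y values: none (0 points).
  x = 3: rhs = 11, matching y values: none (0 points).
  x = 4: rhs = 16, matching y values: 4, 13 (2 points).
  x = 5: rhs = 11, matching y values: none (0 points).
  x = 6: rhs = 2, matching y values: 6, 11 (2 points).
  x = 7: rhs = 12, matching y values: none (0 points).
  x = 8: rhs = 13, matching y values: 8, 9 (2 points).
  x = 9: rhs = 11, matching y values: none (0 points).
  x = 10: rhs = 12, matching y values: none (0 points).
  x = 11: rhs = 5, matching y values: none (0 points).
  x = 12: rhs = 13, matching y values: 8, 9 (2 points).
  x = 13: rhs = 8, matching y values: 5, 12 (2 points).
  x = 14: rhs = 13, matching y values: 8, 9 (2 points).
  x = 15: rhs = 0, matching y values: 0 (1 points).
  x = 16: rhs = 9, matching y values: 3, 14 (2 points).
Total affine count: 17.
Full point count |E(F_17)| = 17 + 1 = 18.
Hasse bound: |18 − (17+1)| = |0| = 0 ≤ 2√17 ≈ 8.2462 ✓.


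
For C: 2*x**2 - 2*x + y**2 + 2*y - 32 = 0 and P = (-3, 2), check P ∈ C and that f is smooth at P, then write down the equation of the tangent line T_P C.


Tangent line at P: -14*x + 6*y - 54 = 0.

Step 1: f(-3, 2) = 0, so P lies on C.
Step 2: partial derivatives
  f_x(x, y) = 4*x - 2, f_y(x, y) = 2*y + 2.
  f_x(P) = -14, f_y(P) = 6 (gradient nonzero, so P is smooth).
Step 3: tangent line at P: -14·(x − -3) + 6·(y − 2) = 0.
Expanding: -14*x + 6*y - 54 = 0.


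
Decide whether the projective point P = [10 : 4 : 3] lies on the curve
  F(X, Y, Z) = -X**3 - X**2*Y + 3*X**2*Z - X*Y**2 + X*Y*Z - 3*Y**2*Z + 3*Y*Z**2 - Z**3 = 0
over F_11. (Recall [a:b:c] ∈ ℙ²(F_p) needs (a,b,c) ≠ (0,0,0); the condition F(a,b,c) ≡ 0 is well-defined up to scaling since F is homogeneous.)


F(10,4,3) ≡ 2 (mod 11); P is NOT on the curve.

Evaluate F(10, 4, 3) term-by-term (mod 11).
  -X**3 ↦ -1·1000·1·1 = -1000
  -X**2*Y ↦ -1·100·4·1 = -400
  3*X**2*Z ↦ 3·100·1·3 = 900
  -X*Y**2 ↦ -1·10·16·1 = -160
  X*Y*Z ↦ 1·10·4·3 = 120
  -3*Y**2*Z ↦ -3·1·16·3 = -144
  3*Y*Z**2 ↦ 3·1·4·9 = 108
  -Z**3 ↦ -1·1·1·27 = -27
Sum: F(10, 4, 3) = (-1000) + (-400) + (900) + (-160) + (120) + (-144) + (108) + (-27) = -603.
Reducing mod 11: -603 ≡ 2 (mod 11).
Since F(a, b, c) ≡ 2 ≠ 0 (mod 11), P does NOT lie on the curve.


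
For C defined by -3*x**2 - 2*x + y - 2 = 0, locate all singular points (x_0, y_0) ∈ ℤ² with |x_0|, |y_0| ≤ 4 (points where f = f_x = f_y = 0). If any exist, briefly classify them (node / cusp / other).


No singular points in the scanned grid; C is smooth there.

Compute partial derivatives:
  f_x = -6*x - 2.
  f_y = 1.
f_y = 1 is a nonzero constant, so f_y never vanishes: no point (x, y) can satisfy f = f_x = f_y = 0. In particular no (x, y) ∈ {−4, ..., 4}² is singular; the curve is smooth.


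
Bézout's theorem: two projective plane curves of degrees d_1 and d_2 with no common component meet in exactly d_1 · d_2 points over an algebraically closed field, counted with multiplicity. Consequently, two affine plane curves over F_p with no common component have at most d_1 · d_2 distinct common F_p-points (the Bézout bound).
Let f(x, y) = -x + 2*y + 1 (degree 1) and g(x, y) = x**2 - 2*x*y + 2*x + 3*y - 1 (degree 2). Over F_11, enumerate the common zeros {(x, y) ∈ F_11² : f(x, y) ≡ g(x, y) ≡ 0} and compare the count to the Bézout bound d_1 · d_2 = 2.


Common zeros: {(3, 1)}; count = 1; Bézout bound = 2.

deg(f) = 1, deg(g) = 2, so Bézout bound = 2.
Scan x ∈ F_11. For each x, list the y ∈ F_11 with f(x, y) ≡ 0 and those with g(x, y) ≡ 0 (mod 11); the common zeros in that column are the intersection.
  x = 0: f ≡ 0 at y ∈ {5}; g ≡ 0 at y ∈ {4}; common: ∅.
  x = 1: f ≡ 0 at y ∈ {0}; g ≡ 0 at y ∈ {9}; common: ∅.
  x = 2: f ≡ 0 at y ∈ {6}; g ≡ 0 at y ∈ {7}; common: ∅.
  x = 3: f ≡ 0 at y ∈ {1}; g ≡ 0 at y ∈ {1}; common: {1}.
  x = 4: f ≡ 0 at y ∈ {7}; g ≡ 0 at y ∈ {9}; common: ∅.
  x = 5: f ≡ 0 at y ∈ {2}; g ≡ 0 at y ∈ {8}; common: ∅.
  x = 6: f ≡ 0 at y ∈ {8}; g ≡ 0 at y ∈ {4}; common: ∅.
  x = 7: f ≡ 0 at y ∈ {3}; g ≡ 0 at y ∈ ∅; common: ∅.
  x = 8: f ≡ 0 at y ∈ {9}; g ≡ 0 at y ∈ {1}; common: ∅.
  x = 9: f ≡ 0 at y ∈ {4}; g ≡ 0 at y ∈ {8}; common: ∅.
  x = 10: f ≡ 0 at y ∈ {10}; g ≡ 0 at y ∈ {7}; common: ∅.
Collecting: common zeros = {(3, 1)}, so the count is 1.
Comparison with the Bézout bound: 1 ≤ 2 = deg(f)·deg(g), as expected for curves with no common component (the affine F_11-count falls short of the bound because intersections may lie at infinity, over extension fields, or carry multiplicity).


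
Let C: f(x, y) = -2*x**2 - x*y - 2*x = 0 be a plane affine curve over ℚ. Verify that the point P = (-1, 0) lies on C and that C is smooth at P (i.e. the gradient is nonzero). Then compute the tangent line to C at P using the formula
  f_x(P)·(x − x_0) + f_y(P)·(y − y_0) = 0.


Tangent line at P: 2*x + y + 2 = 0.

Step 1: f(-1, 0) = 0, so P lies on C.
Step 2: partial derivatives
  f_x(x, y) = -4*x - y - 2, f_y(x, y) = -x.
  f_x(P) = 2, f_y(P) = 1 (gradient nonzero, so P is smooth).
Step 3: tangent line at P: 2·(x − -1) + 1·(y − 0) = 0.
Expanding: 2*x + y + 2 = 0.


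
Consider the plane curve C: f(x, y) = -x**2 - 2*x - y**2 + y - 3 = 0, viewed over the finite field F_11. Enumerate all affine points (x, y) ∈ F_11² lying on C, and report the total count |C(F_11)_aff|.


Affine F_11-points: {(0, 6), (2, 0), (2, 1), (4, 3), (4, 9), (5, 3), (5, 9), (7, 0), (7, 1), (9, 6), (10, 5), (10, 7)}; count = 12.

For each of the 121 pairs (x, y) ∈ F_11², evaluate f(x, y) mod 11. Record the zeros.
  x = 0: [0↦8, 1↦8, 2↦6, 3↦2, 4↦7, 5↦10, 6↦0, 7↦10, 8↦7, 9↦2, 10↦6]  zeros at y ∈ {6}
  x = 1: [0↦5, 1↦5, 2↦3, 3↦10, 4↦4, 5↦7, 6↦8, 7↦7, 8↦4, 9↦10, 10↦3]  zeros at y ∈ ∅
  x = 2: [0↦0, 1↦0, 2↦9, 3↦5, 4↦10, 5↦2, 6↦3, 7↦2, 8↦10, 9↦5, 10↦9]  zeros at y ∈ {0, 1}
  x = 3: [0↦4, 1↦4, 2↦2, 3↦9, 4↦3, 5↦6, 6↦7, 7↦6, 8↦3, 9↦9, 10↦2]  zeros at y ∈ ∅
  x = 4: [0↦6, 1↦6, 2↦4, 3↦0, 4↦5, 5↦8, 6↦9, 7↦8, 8↦5, 9↦0, 10↦4]  zeros at y ∈ {3, 9}
  x = 5: [0↦6, 1↦6, 2↦4, 3↦0, 4↦5, 5↦8, 6↦9, 7↦8, 8↦5, 9↦0, 10↦4]  zeros at y ∈ {3, 9}
  x = 6: [0↦4, 1↦4, 2↦2, 3↦9, 4↦3, 5↦6, 6↦7, 7↦6, 8↦3, 9↦9, 10↦2]  zeros at y ∈ ∅
  x = 7: [0↦0, 1↦0, 2↦9, 3↦5, 4↦10, 5↦2, 6↦3, 7↦2, 8↦10, 9↦5, 10↦9]  zeros at y ∈ {0, 1}
  x = 8: [0↦5, 1↦5, 2↦3, 3↦10, 4↦4, 5↦7, 6↦8, 7↦7, 8↦4, 9↦10, 10↦3]  zeros at y ∈ ∅
  x = 9: [0↦8, 1↦8, 2↦6, 3↦2, 4↦7, 5↦10, 6↦0, 7↦10, 8↦7, 9↦2, 10↦6]  zeros at y ∈ {6}
  x = 10: [0↦9, 1↦9, 2↦7, 3↦3, 4↦8, 5↦0, 6↦1, 7↦0, 8↦8, 9↦3, 10↦7]  zeros at y ∈ {5, 7}
Collecting zeros: affine points = {(0, 6), (2, 0), (2, 1), (4, 3), (4, 9), (5, 3), (5, 9), (7, 0), (7, 1), (9, 6), (10, 5), (10, 7)}.
Total count |C(F_11)_aff| = 12.


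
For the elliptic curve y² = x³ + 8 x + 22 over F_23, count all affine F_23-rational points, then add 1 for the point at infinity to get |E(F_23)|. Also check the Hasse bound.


Affine points = {(1, 10), (1, 13), (2, 0), (3, 2), (3, 21), (4, 7), (4, 16), (5, 7), (5, 16), (8, 0), (9, 8), (9, 15), (12, 11), (12, 12), (13, 0), (14, 7), (14, 16), (18, 8), (18, 15), (19, 8), (19, 15), (22, 6), (22, 17)}; affine count = 23; |E(F_23)| = 24.

Discriminant check: Δ ∝ 4a³ + 27b² = 4·8³ + 27·22² = 4·512 + 27·484 ≡ 5 (mod 23). Nonzero ⇒ E is nonsingular.
For each x ∈ F_23, compute rhs = x³ + 8·x + 22 mod 23, then count y ∈ F_23 with y² ≡ rhs.
  x = 0: rhs = 22, matching y values: none (0 points).
  x = 1: rhs = 8, matching y values: 10, 13 (2 points).
  x = 2: rhs = 0, matching y values: 0 (1 points).
  x = 3: rhs = 4, matching y values: 2, 21 (2 points).
  x = 4: rhs = 3, matching y values: 7, 16 (2 points).
  x = 5: rhs = 3, matching y values: 7, 16 (2 points).
  x = 6: rhs = 10, matching y values: none (0 points).
  x = 7: rhs = 7, matching y values: none (0 points).
  x = 8: rhs = 0, matching y values: 0 (1 points).
  x = 9: rhs = 18, matching y values: 8, 15 (2 points).
  x = 10: rhs = 21, matching y values: none (0 points).
  x = 11: rhs = 15, matching y values: none (0 points).
  x = 12: rhs = 6, matching y values: 11, 12 (2 points).
  x = 13: rhs = 0, matching y values: 0 (1 points).
  x = 14: rhs = 3, matching y values: 7, 16 (2 points).
  x = 15: rhs = 21, matching y values: none (0 points).
  x = 16: rhs = 14, matching y values: none (0 points).
  x = 17: rhs = 11, matching y values: none (0 points).
  x = 18: rhs = 18, matching y values: 8, 15 (2 points).
  x = 19: rhs = 18, matching y values: 8, 15 (2 points).
  x = 20: rhs = 17, matching y values: none (0 points).
  x = 21: rhs = 21, matching y values: none (0 points).
  x = 22: rhs = 13, matching y values: 6, 17 (2 points).
Total affine count: 23.
Full point count |E(F_23)| = 23 + 1 = 24.
Hasse bound: |24 − (23+1)| = |0| = 0 ≤ 2√23 ≈ 9.5917 ✓.


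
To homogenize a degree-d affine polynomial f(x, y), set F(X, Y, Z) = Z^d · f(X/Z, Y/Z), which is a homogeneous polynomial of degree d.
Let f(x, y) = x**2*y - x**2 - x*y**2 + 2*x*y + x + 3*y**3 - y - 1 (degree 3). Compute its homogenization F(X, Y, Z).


F(X, Y, Z) = X**2*Y - X**2*Z - X*Y**2 + 2*X*Y*Z + X*Z**2 + 3*Y**3 - Y*Z**2 - Z**3

deg(f) = 3.
Substitute x = X/Z, y = Y/Z into f, then multiply by Z^3.
  monomial 1·x^2·y^1 ↦ 1·X^2·Y^1·Z^0.
  monomial -1·x^2·y^0 ↦ -1·X^2·Y^0·Z^1.
  monomial -1·x^1·y^2 ↦ -1·X^1·Y^2·Z^0.
  monomial 2·x^1·y^1 ↦ 2·X^1·Y^1·Z^1.
  monomial 1·x^1·y^0 ↦ 1·X^1·Y^0·Z^2.
  monomial 3·x^0·y^3 ↦ 3·X^0·Y^3·Z^0.
  monomial -1·x^0·y^1 ↦ -1·X^0·Y^1·Z^2.
  monomial -1·x^0·y^0 ↦ -1·X^0·Y^0·Z^3.
Collecting: F(X, Y, Z) = X**2*Y - X**2*Z - X*Y**2 + 2*X*Y*Z + X*Z**2 + 3*Y**3 - Y*Z**2 - Z**3.


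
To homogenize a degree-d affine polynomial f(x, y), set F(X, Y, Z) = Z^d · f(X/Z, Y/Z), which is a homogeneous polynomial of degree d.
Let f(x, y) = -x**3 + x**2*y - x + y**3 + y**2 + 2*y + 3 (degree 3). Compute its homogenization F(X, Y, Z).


F(X, Y, Z) = -X**3 + X**2*Y - X*Z**2 + Y**3 + Y**2*Z + 2*Y*Z**2 + 3*Z**3

deg(f) = 3.
Substitute x = X/Z, y = Y/Z into f, then multiply by Z^3.
  monomial -1·x^3·y^0 ↦ -1·X^3·Y^0·Z^0.
  monomial 1·x^2·y^1 ↦ 1·X^2·Y^1·Z^0.
  monomial -1·x^1·y^0 ↦ -1·X^1·Y^0·Z^2.
  monomial 1·x^0·y^3 ↦ 1·X^0·Y^3·Z^0.
  monomial 1·x^0·y^2 ↦ 1·X^0·Y^2·Z^1.
  monomial 2·x^0·y^1 ↦ 2·X^0·Y^1·Z^2.
  monomial 3·x^0·y^0 ↦ 3·X^0·Y^0·Z^3.
Collecting: F(X, Y, Z) = -X**3 + X**2*Y - X*Z**2 + Y**3 + Y**2*Z + 2*Y*Z**2 + 3*Z**3.


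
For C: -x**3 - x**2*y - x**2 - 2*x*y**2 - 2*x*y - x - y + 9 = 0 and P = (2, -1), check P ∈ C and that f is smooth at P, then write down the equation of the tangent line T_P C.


Tangent line at P: -13*x - y + 25 = 0.

Step 1: f(2, -1) = 0, so P lies on C.
Step 2: partial derivatives
  f_x(x, y) = -3*x**2 - 2*x*y - 2*x - 2*y**2 - 2*y - 1, f_y(x, y) = -x**2 - 4*x*y - 2*x - 1.
  f_x(P) = -13, f_y(P) = -1 (gradient nonzero, so P is smooth).
Step 3: tangent line at P: -13·(x − 2) + -1·(y − -1) = 0.
Expanding: -13*x - y + 25 = 0.


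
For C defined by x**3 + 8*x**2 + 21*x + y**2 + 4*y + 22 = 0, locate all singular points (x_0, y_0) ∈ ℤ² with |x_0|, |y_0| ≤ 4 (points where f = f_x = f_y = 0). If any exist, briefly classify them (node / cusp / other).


Singular points: {(-3, -2)}; classification: node.

Compute partial derivatives:
  f_x = 3*x**2 + 16*x + 21.
  f_y = 2*y + 4.
Scan x_0 ∈ {−4, ..., 4}. For each x_0, f_y(x_0, y) is a polynomial in y; find its integer roots y ∈ {−4, ..., 4}, then test f_x and f at those candidates.
  x = -4: f_y(-4, y) = 2*y + 4; vanishes at y ∈ {-2}. (-4, -2): f_x = 5 ≠ 0.
  x = -3: f_y(-3, y) = 2*y + 4; vanishes at y ∈ {-2}. (-3, -2): f_x = 0, f = 0 — SINGULAR.
  x = -2: f_y(-2, y) = 2*y + 4; vanishes at y ∈ {-2}. (-2, -2): f_x = 1 ≠ 0.
  x = -1: f_y(-1, y) = 2*y + 4; vanishes at y ∈ {-2}. (-1, -2): f_x = 8 ≠ 0.
  x = 0: f_y(0, y) = 2*y + 4; vanishes at y ∈ {-2}. (0, -2): f_x = 21 ≠ 0.
  x = 1: f_y(1, y) = 2*y + 4; vanishes at y ∈ {-2}. (1, -2): f_x = 40 ≠ 0.
  x = 2: f_y(2, y) = 2*y + 4; vanishes at y ∈ {-2}. (2, -2): f_x = 65 ≠ 0.
  x = 3: f_y(3, y) = 2*y + 4; vanishes at y ∈ {-2}. (3, -2): f_x = 96 ≠ 0.
  x = 4: f_y(4, y) = 2*y + 4; vanishes at y ∈ {-2}. (4, -2): f_x = 133 ≠ 0.
Only singular point on the grid: (-3, -2).
Classify: substitute x = -3 + u, y = -2 + v and expand: f = u**3 - u**2 + v**2.
No constant or linear terms (consistent with a singular point). Quadratic part: -u**2 + v**2. Cubic part: u**3.
The quadratic part v**2 - u**2 = (v − u)(v + u) splits into two distinct linear factors, so there are two distinct tangent lines y − -2 = ±(x − -3) — this is a node (ordinary double point).
Classification: node.


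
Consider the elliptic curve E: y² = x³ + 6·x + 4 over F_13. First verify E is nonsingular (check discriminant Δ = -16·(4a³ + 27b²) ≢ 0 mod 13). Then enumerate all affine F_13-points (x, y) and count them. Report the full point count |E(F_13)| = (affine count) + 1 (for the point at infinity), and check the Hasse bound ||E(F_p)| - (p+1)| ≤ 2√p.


Affine points = {(0, 2), (0, 11), (3, 6), (3, 7), (4, 1), (4, 12), (5, 4), (5, 9), (6, 3), (6, 10), (7, 5), (7, 8), (11, 6), (11, 7), (12, 6), (12, 7)}; affine count = 16; |E(F_13)| = 17.

Discriminant check: Δ ∝ 4a³ + 27b² = 4·6³ + 27·4² = 4·216 + 27·16 ≡ 9 (mod 13). Nonzero ⇒ E is nonsingular.
For each x ∈ F_13, compute rhs = x³ + 6·x + 4 mod 13, then count y ∈ F_13 with y² ≡ rhs.
  x = 0: rhs = 4, matching y values: 2, 11 (2 points).
  x = 1: rhs = 11, matching y values: none (0 points).
  x = 2: rhs = 11, matching y values: none (0 points).
  x = 3: rhs = 10, matching y values: 6, 7 (2 points).
  x = 4: rhs = 1, matching y values: 1, 12 (2 points).
  x = 5: rhs = 3, matching y values: 4, 9 (2 points).
  x = 6: rhs = 9, matching y values: 3, 10 (2 points).
  x = 7: rhs = 12, matching y values: 5, 8 (2 points).
  x = 8: rhs = 5, matching y values: none (0 points).
  x = 9: rhs = 7, matching y values: none (0 points).
  x = 10: rhs = 11, matching y values: none (0 points).
  x = 11: rhs = 10, matching y values: 6, 7 (2 points).
  x = 12: rhs = 10, matching y values: 6, 7 (2 points).
Total affine count: 16.
Full point count |E(F_13)| = 16 + 1 = 17.
Hasse bound: |17 − (13+1)| = |3| = 3 ≤ 2√13 ≈ 7.2111 ✓.


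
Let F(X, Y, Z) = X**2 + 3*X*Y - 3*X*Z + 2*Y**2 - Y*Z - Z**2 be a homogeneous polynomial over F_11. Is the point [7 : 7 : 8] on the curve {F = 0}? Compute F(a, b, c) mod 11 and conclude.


F(7,7,8) ≡ 6 (mod 11); P is NOT on the curve.

Evaluate F(7, 7, 8) term-by-term (mod 11).
  X**2 ↦ 1·49·1·1 = 49
  3*X*Y ↦ 3·7·7·1 = 147
  -3*X*Z ↦ -3·7·1·8 = -168
  2*Y**2 ↦ 2·1·49·1 = 98
  -Y*Z ↦ -1·1·7·8 = -56
  -Z**2 ↦ -1·1·1·64 = -64
Sum: F(7, 7, 8) = (49) + (147) + (-168) + (98) + (-56) + (-64) = 6.
Reducing mod 11: 6 ≡ 6 (mod 11).
Since F(a, b, c) ≡ 6 ≠ 0 (mod 11), P does NOT lie on the curve.


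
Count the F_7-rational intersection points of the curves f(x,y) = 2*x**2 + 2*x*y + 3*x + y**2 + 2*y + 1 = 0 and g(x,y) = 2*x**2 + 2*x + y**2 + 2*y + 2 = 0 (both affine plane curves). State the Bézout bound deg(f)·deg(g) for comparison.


Common zeros: {(2, 5)}; count = 1; Bézout bound = 4.

deg(f) = 2, deg(g) = 2, so Bézout bound = 4.
Scan x ∈ F_7. For each x, list the y ∈ F_7 with f(x, y) ≡ 0 and those with g(x, y) ≡ 0 (mod 7); the common zeros in that column are the intersection.
  x = 0: f ≡ 0 at y ∈ {6}; g ≡ 0 at y ∈ ∅; common: ∅.
  x = 1: f ≡ 0 at y ∈ ∅; g ≡ 0 at y ∈ {2, 3}; common: ∅.
  x = 2: f ≡ 0 at y ∈ {3, 5}; g ≡ 0 at y ∈ {0, 5}; common: {5}.
  x = 3: f ≡ 0 at y ∈ {0, 6}; g ≡ 0 at y ∈ ∅; common: ∅.
  x = 4: f ≡ 0 at y ∈ {1, 3}; g ≡ 0 at y ∈ {0, 5}; common: ∅.
  x = 5: f ≡ 0 at y ∈ ∅; g ≡ 0 at y ∈ {2, 3}; common: ∅.
  x = 6: f ≡ 0 at y ∈ {0}; g ≡ 0 at y ∈ ∅; common: ∅.
Collecting: common zeros = {(2, 5)}, so the count is 1.
Comparison with the Bézout bound: 1 ≤ 4 = deg(f)·deg(g), as expected for curves with no common component (the affine F_7-count falls short of the bound because intersections may lie at infinity, over extension fields, or carry multiplicity).


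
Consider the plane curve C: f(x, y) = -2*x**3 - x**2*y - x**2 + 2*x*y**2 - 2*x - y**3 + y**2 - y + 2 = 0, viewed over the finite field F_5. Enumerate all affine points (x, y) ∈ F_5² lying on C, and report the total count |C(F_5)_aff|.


Affine F_5-points: {(0, 4), (2, 2), (4, 0)}; count = 3.

For each of the 25 pairs (x, y) ∈ F_5², evaluate f(x, y) mod 5. Record the zeros.
  x = 0: [0↦2, 1↦1, 2↦1, 3↦1, 4↦0]  zeros at y ∈ {4}
  x = 1: [0↦2, 1↦2, 2↦2, 3↦1, 4↦3]  zeros at y ∈ ∅
  x = 2: [0↦3, 1↦2, 2↦0, 3↦1, 4↦4]  zeros at y ∈ {2}
  x = 3: [0↦3, 1↦4, 2↦3, 3↦4, 4↦1]  zeros at y ∈ ∅
  x = 4: [0↦0, 1↦1, 2↦4, 3↦3, 4↦2]  zeros at y ∈ {0}
Collecting zeros: affine points = {(0, 4), (2, 2), (4, 0)}.
Total count |C(F_5)_aff| = 3.


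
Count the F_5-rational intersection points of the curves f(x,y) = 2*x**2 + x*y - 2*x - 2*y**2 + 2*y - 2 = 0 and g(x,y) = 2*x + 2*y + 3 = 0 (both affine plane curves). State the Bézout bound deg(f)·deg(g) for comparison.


Common zeros: ∅; count = 0; Bézout bound = 2.

deg(f) = 2, deg(g) = 1, so Bézout bound = 2.
Scan x ∈ F_5. For each x, list the y ∈ F_5 with f(x, y) ≡ 0 and those with g(x, y) ≡ 0 (mod 5); the common zeros in that column are the intersection.
  x = 0: f ≡ 0 at y ∈ ∅; g ≡ 0 at y ∈ {1}; common: ∅.
  x = 1: f ≡ 0 at y ∈ ∅; g ≡ 0 at y ∈ {0}; common: ∅.
  x = 2: f ≡ 0 at y ∈ ∅; g ≡ 0 at y ∈ {4}; common: ∅.
  x = 3: f ≡ 0 at y ∈ {0}; g ≡ 0 at y ∈ {3}; common: ∅.
  x = 4: f ≡ 0 at y ∈ ∅; g ≡ 0 at y ∈ {2}; common: ∅.
Collecting: common zeros = ∅, so the count is 0.
Comparison with the Bézout bound: 0 ≤ 2 = deg(f)·deg(g), as expected for curves with no common component (the affine F_5-count falls short of the bound because intersections may lie at infinity, over extension fields, or carry multiplicity).


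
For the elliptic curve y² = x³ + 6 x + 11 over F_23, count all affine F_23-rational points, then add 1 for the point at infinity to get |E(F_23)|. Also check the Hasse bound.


Affine points = {(1, 8), (1, 15), (2, 10), (2, 13), (9, 9), (9, 14), (10, 6), (10, 17), (13, 3), (13, 20), (15, 7), (15, 16), (17, 9), (17, 14), (20, 9), (20, 14), (22, 2), (22, 21)}; affine count = 18; |E(F_23)| = 19.

Discriminant check: Δ ∝ 4a³ + 27b² = 4·6³ + 27·11² = 4·216 + 27·121 ≡ 14 (mod 23). Nonzero ⇒ E is nonsingular.
For each x ∈ F_23, compute rhs = x³ + 6·x + 11 mod 23, then count y ∈ F_23 with y² ≡ rhs.
  x = 0: rhs = 11, matching y values: none (0 points).
  x = 1: rhs = 18, matching y values: 8, 15 (2 points).
  x = 2: rhs = 8, matching y values: 10, 13 (2 points).
  x = 3: rhs = 10, matching y values: none (0 points).
  x = 4: rhs = 7, matching y values: none (0 points).
  x = 5: rhs = 5, matching y values: none (0 points).
  x = 6: rhs = 10, matching y values: none (0 points).
  x = 7: rhs = 5, matching y values: none (0 points).
  x = 8: rhs = 19, matching y values: none (0 points).
  x = 9: rhs = 12, matching y values: 9, 14 (2 points).
  x = 10: rhs = 13, matching y values: 6, 17 (2 points).
  x = 11: rhs = 5, matching y values: none (0 points).
  x = 12: rhs = 17, matching y values: none (0 points).
  x = 13: rhs = 9, matching y values: 3, 20 (2 points).
  x = 14: rhs = 10, matching y values: none (0 points).
  x = 15: rhs = 3, matching y values: 7, 16 (2 points).
  x = 16: rhs = 17, matching y values: none (0 points).
  x = 17: rhs = 12, matching y values: 9, 14 (2 points).
  x = 18: rhs = 17, matching y values: none (0 points).
  x = 19: rhs = 15, matching y values: none (0 points).
  x = 20: rhs = 12, matching y values: 9, 14 (2 points).
  x = 21: rhs = 14, matching y values: none (0 points).
  x = 22: rhs = 4, matching y values: 2, 21 (2 points).
Total affine count: 18.
Full point count |E(F_23)| = 18 + 1 = 19.
Hasse bound: |19 − (23+1)| = |-5| = 5 ≤ 2√23 ≈ 9.5917 ✓.


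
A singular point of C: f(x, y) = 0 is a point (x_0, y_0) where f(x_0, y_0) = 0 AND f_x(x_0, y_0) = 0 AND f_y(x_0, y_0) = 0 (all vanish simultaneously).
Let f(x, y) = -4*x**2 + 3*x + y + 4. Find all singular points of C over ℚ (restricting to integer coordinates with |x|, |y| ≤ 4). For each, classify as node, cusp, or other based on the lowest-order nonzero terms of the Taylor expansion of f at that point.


No singular points in the scanned grid; C is smooth there.

Compute partial derivatives:
  f_x = 3 - 8*x.
  f_y = 1.
f_y = 1 is a nonzero constant, so f_y never vanishes: no point (x, y) can satisfy f = f_x = f_y = 0. In particular no (x, y) ∈ {−4, ..., 4}² is singular; the curve is smooth.


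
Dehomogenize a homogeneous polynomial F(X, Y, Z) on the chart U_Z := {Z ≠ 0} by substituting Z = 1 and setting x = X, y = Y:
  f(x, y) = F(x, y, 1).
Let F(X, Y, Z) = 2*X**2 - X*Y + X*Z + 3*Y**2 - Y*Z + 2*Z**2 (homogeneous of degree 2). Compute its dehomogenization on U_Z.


f(x, y) = 2*x**2 - x*y + x + 3*y**2 - y + 2

On U_Z we set Z = 1. Each monomial c·X^i·Y^j·Z^k in F becomes c·x^i·y^j·1^k = c·x^i·y^j.
Substituting Z = 1: F(X, Y, 1) = 2*x**2 - x*y + x + 3*y**2 - y + 2.
Note: deg(f) ≤ deg(F) = 2; strict inequality happens when F is divisible by Z (lost terms).


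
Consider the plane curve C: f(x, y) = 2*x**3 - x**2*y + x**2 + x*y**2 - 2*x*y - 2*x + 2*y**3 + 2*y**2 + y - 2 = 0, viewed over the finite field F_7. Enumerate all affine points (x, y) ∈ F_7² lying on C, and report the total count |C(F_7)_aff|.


Affine F_7-points: {(2, 0), (2, 5), (3, 2), (3, 3), (4, 1), (4, 4), (4, 6), (5, 1), (5, 5)}; count = 9.

For each of the 49 pairs (x, y) ∈ F_7², evaluate f(x, y) mod 7. Record the zeros.
  x = 0: [0↦5, 1↦3, 2↦3, 3↦3, 4↦1, 5↦2, 6↦4]  zeros at y ∈ ∅
  x = 1: [0↦6, 1↦2, 2↦2, 3↦4, 4↦6, 5↦6, 6↦2]  zeros at y ∈ ∅
  x = 2: [0↦0, 1↦6, 2↦4, 3↦6, 4↦3, 5↦0, 6↦2]  zeros at y ∈ {0, 5}
  x = 3: [0↦6, 1↦6, 2↦0, 3↦0, 4↦4, 5↦3, 6↦2]  zeros at y ∈ {2, 3}
  x = 4: [0↦1, 1↦0, 2↦2, 3↦5, 4↦0, 5↦6, 6↦0]  zeros at y ∈ {1, 4, 6}
  x = 5: [0↦4, 1↦0, 2↦1, 3↦5, 4↦3, 5↦0, 6↦1]  zeros at y ∈ {1, 5}
  x = 6: [0↦6, 1↦4, 2↦2, 3↦5, 4↦4, 5↦4, 6↦3]  zeros at y ∈ ∅
Collecting zeros: affine points = {(2, 0), (2, 5), (3, 2), (3, 3), (4, 1), (4, 4), (4, 6), (5, 1), (5, 5)}.
Total count |C(F_7)_aff| = 9.


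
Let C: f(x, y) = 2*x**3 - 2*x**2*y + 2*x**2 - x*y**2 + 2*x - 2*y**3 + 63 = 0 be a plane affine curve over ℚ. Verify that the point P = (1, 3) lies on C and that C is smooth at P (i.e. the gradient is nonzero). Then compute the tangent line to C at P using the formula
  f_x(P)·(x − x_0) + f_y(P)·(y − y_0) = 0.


Tangent line at P: -9*x - 62*y + 195 = 0.

Step 1: f(1, 3) = 0, so P lies on C.
Step 2: partial derivatives
  f_x(x, y) = 6*x**2 - 4*x*y + 4*x - y**2 + 2, f_y(x, y) = -2*x**2 - 2*x*y - 6*y**2.
  f_x(P) = -9, f_y(P) = -62 (gradient nonzero, so P is smooth).
Step 3: tangent line at P: -9·(x − 1) + -62·(y − 3) = 0.
Expanding: -9*x - 62*y + 195 = 0.


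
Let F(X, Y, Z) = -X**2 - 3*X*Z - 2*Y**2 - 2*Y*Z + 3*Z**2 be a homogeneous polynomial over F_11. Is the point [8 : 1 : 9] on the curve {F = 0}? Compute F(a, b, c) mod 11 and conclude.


F(8,1,9) ≡ 9 (mod 11); P is NOT on the curve.

Evaluate F(8, 1, 9) term-by-term (mod 11).
  -X**2 ↦ -1·64·1·1 = -64
  -3*X*Z ↦ -3·8·1·9 = -216
  -2*Y**2 ↦ -2·1·1·1 = -2
  -2*Y*Z ↦ -2·1·1·9 = -18
  3*Z**2 ↦ 3·1·1·81 = 243
Sum: F(8, 1, 9) = (-64) + (-216) + (-2) + (-18) + (243) = -57.
Reducing mod 11: -57 ≡ 9 (mod 11).
Since F(a, b, c) ≡ 9 ≠ 0 (mod 11), P does NOT lie on the curve.


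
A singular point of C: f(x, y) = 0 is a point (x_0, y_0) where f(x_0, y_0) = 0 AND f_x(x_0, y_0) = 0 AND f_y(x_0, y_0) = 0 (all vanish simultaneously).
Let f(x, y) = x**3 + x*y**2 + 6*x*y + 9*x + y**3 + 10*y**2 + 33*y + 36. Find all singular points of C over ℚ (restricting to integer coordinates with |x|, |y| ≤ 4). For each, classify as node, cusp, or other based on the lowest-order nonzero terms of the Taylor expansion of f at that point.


Singular points: {(0, -3)}; classification: cusp.

Compute partial derivatives:
  f_x = 3*x**2 + y**2 + 6*y + 9.
  f_y = 2*x*y + 6*x + 3*y**2 + 20*y + 33.
Scan x_0 ∈ {−4, ..., 4}. For each x_0, f_y(x_0, y) is a polynomial in y; find its integer roots y ∈ {−4, ..., 4}, then test f_x and f at those candidates.
  x = -4: f_y(-4, y) = 3*y**2 + 12*y + 9; vanishes at y ∈ {-3, -1}. (-4, -3): f_x = 48 ≠ 0; (-4, -1): f_x = 52 ≠ 0.
  x = -3: f_y(-3, y) = 3*y**2 + 14*y + 15; vanishes at y ∈ {-3}. (-3, -3): f_x = 27 ≠ 0.
  x = -2: f_y(-2, y) = 3*y**2 + 16*y + 21; vanishes at y ∈ {-3}. (-2, -3): f_x = 12 ≠ 0.
  x = -1: f_y(-1, y) = 3*y**2 + 18*y + 27; vanishes at y ∈ {-3}. (-1, -3): f_x = 3 ≠ 0.
  x = 0: f_y(0, y) = 3*y**2 + 20*y + 33; vanishes at y ∈ {-3}. (0, -3): f_x = 0, f = 0 — SINGULAR.
  x = 1: f_y(1, y) = 3*y**2 + 22*y + 39; vanishes at y ∈ {-3}. (1, -3): f_x = 3 ≠ 0.
  x = 2: f_y(2, y) = 3*y**2 + 24*y + 45; vanishes at y ∈ {-3}. (2, -3): f_x = 12 ≠ 0.
  x = 3: f_y(3, y) = 3*y**2 + 26*y + 51; vanishes at y ∈ {-3}. (3, -3): f_x = 27 ≠ 0.
  x = 4: f_y(4, y) = 3*y**2 + 28*y + 57; vanishes at y ∈ {-3}. (4, -3): f_x = 48 ≠ 0.
Only singular point on the grid: (0, -3).
Classify: substitute x = 0 + u, y = -3 + v and expand: f = u**3 + u*v**2 + v**3 + v**2.
No constant or linear terms (consistent with a singular point). Quadratic part: v**2. Cubic part: u**3 + u*v**2 + v**3.
The quadratic part v**2 is a perfect square, so there is a single (double) tangent line v = 0, i.e. y = -3. Restricting the cubic part to that line (v = 0) leaves u**3 ≠ 0, so f is not divisible by v and the branch is v² ≈ -u**3 to lowest order — this is a cusp.
Classification: cusp.


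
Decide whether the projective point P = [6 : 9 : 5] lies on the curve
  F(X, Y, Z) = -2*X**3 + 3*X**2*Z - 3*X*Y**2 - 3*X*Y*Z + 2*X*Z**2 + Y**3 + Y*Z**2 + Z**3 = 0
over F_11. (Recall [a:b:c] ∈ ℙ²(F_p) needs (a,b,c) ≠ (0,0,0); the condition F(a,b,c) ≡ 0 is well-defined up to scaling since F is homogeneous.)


F(6,9,5) ≡ 0 (mod 11); P is on the curve.

Evaluate F(6, 9, 5) term-by-term (mod 11).
  -2*X**3 ↦ -2·216·1·1 = -432
  3*X**2*Z ↦ 3·36·1·5 = 540
  -3*X*Y**2 ↦ -3·6·81·1 = -1458
  -3*X*Y*Z ↦ -3·6·9·5 = -810
  2*X*Z**2 ↦ 2·6·1·25 = 300
  Y**3 ↦ 1·1·729·1 = 729
  Y*Z**2 ↦ 1·1·9·25 = 225
  Z**3 ↦ 1·1·1·125 = 125
Sum: F(6, 9, 5) = (-432) + (540) + (-1458) + (-810) + (300) + (729) + (225) + (125) = -781.
Reducing mod 11: -781 ≡ 0 (mod 11).
Since F(a, b, c) ≡ 0 (mod 11), P lies on the curve.


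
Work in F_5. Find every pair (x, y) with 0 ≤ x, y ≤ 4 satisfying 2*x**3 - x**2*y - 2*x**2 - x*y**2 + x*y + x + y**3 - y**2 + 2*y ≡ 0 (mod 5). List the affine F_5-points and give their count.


Affine F_5-points: {(0, 0), (1, 2), (2, 0), (2, 3), (4, 0)}; count = 5.

For each of the 25 pairs (x, y) ∈ F_5², evaluate f(x, y) mod 5. Record the zeros.
  x = 0: [0↦0, 1↦2, 2↦3, 3↦4, 4↦1]  zeros at y ∈ {0}
  x = 1: [0↦1, 1↦2, 2↦0, 3↦1, 4↦1]  zeros at y ∈ {2}
  x = 2: [0↦0, 1↦3, 2↦1, 3↦0, 4↦1]  zeros at y ∈ {0, 3}
  x = 3: [0↦4, 1↦2, 2↦3, 3↦3, 4↦3]  zeros at y ∈ ∅
  x = 4: [0↦0, 1↦1, 2↦3, 3↦2, 4↦4]  zeros at y ∈ {0}
Collecting zeros: affine points = {(0, 0), (1, 2), (2, 0), (2, 3), (4, 0)}.
Total count |C(F_5)_aff| = 5.


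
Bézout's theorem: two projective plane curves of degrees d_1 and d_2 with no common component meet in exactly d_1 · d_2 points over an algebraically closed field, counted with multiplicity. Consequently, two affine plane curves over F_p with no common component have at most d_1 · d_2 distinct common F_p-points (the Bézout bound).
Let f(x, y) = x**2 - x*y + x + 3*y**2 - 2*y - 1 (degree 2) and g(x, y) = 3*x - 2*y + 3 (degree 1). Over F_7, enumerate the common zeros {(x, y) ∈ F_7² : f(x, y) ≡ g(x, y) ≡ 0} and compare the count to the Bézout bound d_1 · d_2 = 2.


Common zeros: ∅; count = 0; Bézout bound = 2.

deg(f) = 2, deg(g) = 1, so Bézout bound = 2.
Scan x ∈ F_7. For each x, list the y ∈ F_7 with f(x, y) ≡ 0 and those with g(x, y) ≡ 0 (mod 7); the common zeros in that column are the intersection.
  x = 0: f ≡ 0 at y ∈ {1, 2}; g ≡ 0 at y ∈ {5}; common: ∅.
  x = 1: f ≡ 0 at y ∈ {2, 6}; g ≡ 0 at y ∈ {3}; common: ∅.
  x = 2: f ≡ 0 at y ∈ ∅; g ≡ 0 at y ∈ {1}; common: ∅.
  x = 3: f ≡ 0 at y ∈ ∅; g ≡ 0 at y ∈ {6}; common: ∅.
  x = 4: f ≡ 0 at y ∈ {3, 6}; g ≡ 0 at y ∈ {4}; common: ∅.
  x = 5: f ≡ 0 at y ∈ {3, 4}; g ≡ 0 at y ∈ {2}; common: ∅.
  x = 6: f ≡ 0 at y ∈ ∅; g ≡ 0 at y ∈ {0}; common: ∅.
Collecting: common zeros = ∅, so the count is 0.
Comparison with the Bézout bound: 0 ≤ 2 = deg(f)·deg(g), as expected for curves with no common component (the affine F_7-count falls short of the bound because intersections may lie at infinity, over extension fields, or carry multiplicity).


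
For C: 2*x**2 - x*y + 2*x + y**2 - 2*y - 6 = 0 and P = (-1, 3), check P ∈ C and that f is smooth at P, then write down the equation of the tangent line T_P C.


Tangent line at P: -5*x + 5*y - 20 = 0.

Step 1: f(-1, 3) = 0, so P lies on C.
Step 2: partial derivatives
  f_x(x, y) = 4*x - y + 2, f_y(x, y) = -x + 2*y - 2.
  f_x(P) = -5, f_y(P) = 5 (gradient nonzero, so P is smooth).
Step 3: tangent line at P: -5·(x − -1) + 5·(y − 3) = 0.
Expanding: -5*x + 5*y - 20 = 0.


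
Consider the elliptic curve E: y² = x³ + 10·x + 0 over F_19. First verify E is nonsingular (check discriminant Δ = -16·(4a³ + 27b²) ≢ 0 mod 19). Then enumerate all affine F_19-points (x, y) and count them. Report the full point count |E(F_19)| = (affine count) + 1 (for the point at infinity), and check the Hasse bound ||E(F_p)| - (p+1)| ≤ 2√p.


Affine points = {(0, 0), (1, 7), (1, 12), (2, 3), (2, 16), (3, 0), (4, 3), (4, 16), (5, 2), (5, 17), (10, 6), (10, 13), (11, 4), (11, 15), (12, 9), (12, 10), (13, 3), (13, 16), (16, 0)}; affine count = 19; |E(F_19)| = 20.

Discriminant check: Δ ∝ 4a³ + 27b² = 4·10³ + 27·0² = 4·1000 + 27·0 ≡ 10 (mod 19). Nonzero ⇒ E is nonsingular.
For each x ∈ F_19, compute rhs = x³ + 10·x + 0 mod 19, then count y ∈ F_19 with y² ≡ rhs.
  x = 0: rhs = 0, matching y values: 0 (1 points).
  x = 1: rhs = 11, matching y values: 7, 12 (2 points).
  x = 2: rhs = 9, matching y values: 3, 16 (2 points).
  x = 3: rhs = 0, matching y values: 0 (1 points).
  x = 4: rhs = 9, matching y values: 3, 16 (2 points).
  x = 5: rhs = 4, matching y values: 2, 17 (2 points).
  x = 6: rhs = 10, matching y values: none (0 points).
  x = 7: rhs = 14, matching y values: none (0 points).
  x = 8: rhs = 3, matching y values: none (0 points).
  x = 9: rhs = 2, matching y values: none (0 points).
  x = 10: rhs = 17, matching y values: 6, 13 (2 points).
  x = 11: rhs = 16, matching y values: 4, 15 (2 points).
  x = 12: rhs = 5, matching y values: 9, 10 (2 points).
  x = 13: rhs = 9, matching y values: 3, 16 (2 points).
  x = 14: rhs = 15, matching y values: none (0 points).
  x = 15: rhs = 10, matching y values: none (0 points).
  x = 16: rhs = 0, matching y values: 0 (1 points).
  x = 17: rhs = 10, matching y values: none (0 points).
  x = 18: rhs = 8, matching y values: none (0 points).
Total affine count: 19.
Full point count |E(F_19)| = 19 + 1 = 20.
Hasse bound: |20 − (19+1)| = |0| = 0 ≤ 2√19 ≈ 8.7178 ✓.


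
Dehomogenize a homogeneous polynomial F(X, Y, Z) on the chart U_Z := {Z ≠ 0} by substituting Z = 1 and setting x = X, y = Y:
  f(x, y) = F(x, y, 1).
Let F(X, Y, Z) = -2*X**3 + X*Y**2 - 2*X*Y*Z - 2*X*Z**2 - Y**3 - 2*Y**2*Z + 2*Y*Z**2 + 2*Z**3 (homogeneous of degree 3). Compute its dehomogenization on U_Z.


f(x, y) = -2*x**3 + x*y**2 - 2*x*y - 2*x - y**3 - 2*y**2 + 2*y + 2

On U_Z we set Z = 1. Each monomial c·X^i·Y^j·Z^k in F becomes c·x^i·y^j·1^k = c·x^i·y^j.
Substituting Z = 1: F(X, Y, 1) = -2*x**3 + x*y**2 - 2*x*y - 2*x - y**3 - 2*y**2 + 2*y + 2.
Note: deg(f) ≤ deg(F) = 3; strict inequality happens when F is divisible by Z (lost terms).


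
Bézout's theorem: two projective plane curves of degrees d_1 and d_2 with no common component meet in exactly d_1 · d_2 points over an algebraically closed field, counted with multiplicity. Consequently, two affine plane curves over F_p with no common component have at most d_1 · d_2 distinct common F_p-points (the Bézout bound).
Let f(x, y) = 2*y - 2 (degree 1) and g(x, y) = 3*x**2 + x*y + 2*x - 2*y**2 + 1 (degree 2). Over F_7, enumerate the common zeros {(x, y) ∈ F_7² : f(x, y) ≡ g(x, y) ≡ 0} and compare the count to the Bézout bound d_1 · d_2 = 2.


Common zeros: {(3, 1)}; count = 1; Bézout bound = 2.

deg(f) = 1, deg(g) = 2, so Bézout bound = 2.
Scan x ∈ F_7. For each x, list the y ∈ F_7 with f(x, y) ≡ 0 and those with g(x, y) ≡ 0 (mod 7); the common zeros in that column are the intersection.
  x = 0: f ≡ 0 at y ∈ {1}; g ≡ 0 at y ∈ {2, 5}; common: ∅.
  x = 1: f ≡ 0 at y ∈ {1}; g ≡ 0 at y ∈ {2}; common: ∅.
  x = 2: f ≡ 0 at y ∈ {1}; g ≡ 0 at y ∈ {4}; common: ∅.
  x = 3: f ≡ 0 at y ∈ {1}; g ≡ 0 at y ∈ {1, 4}; common: {1}.
  x = 4: f ≡ 0 at y ∈ {1}; g ≡ 0 at y ∈ ∅; common: ∅.
  x = 5: f ≡ 0 at y ∈ {1}; g ≡ 0 at y ∈ ∅; common: ∅.
  x = 6: f ≡ 0 at y ∈ {1}; g ≡ 0 at y ∈ ∅; common: ∅.
Collecting: common zeros = {(3, 1)}, so the count is 1.
Comparison with the Bézout bound: 1 ≤ 2 = deg(f)·deg(g), as expected for curves with no common component (the affine F_7-count falls short of the bound because intersections may lie at infinity, over extension fields, or carry multiplicity).


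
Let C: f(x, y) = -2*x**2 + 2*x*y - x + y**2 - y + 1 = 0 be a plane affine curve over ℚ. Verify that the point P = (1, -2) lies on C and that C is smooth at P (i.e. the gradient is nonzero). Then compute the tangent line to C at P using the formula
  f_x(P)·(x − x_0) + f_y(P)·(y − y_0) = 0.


Tangent line at P: -9*x - 3*y + 3 = 0.

Step 1: f(1, -2) = 0, so P lies on C.
Step 2: partial derivatives
  f_x(x, y) = -4*x + 2*y - 1, f_y(x, y) = 2*x + 2*y - 1.
  f_x(P) = -9, f_y(P) = -3 (gradient nonzero, so P is smooth).
Step 3: tangent line at P: -9·(x − 1) + -3·(y − -2) = 0.
Expanding: -9*x - 3*y + 3 = 0.
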